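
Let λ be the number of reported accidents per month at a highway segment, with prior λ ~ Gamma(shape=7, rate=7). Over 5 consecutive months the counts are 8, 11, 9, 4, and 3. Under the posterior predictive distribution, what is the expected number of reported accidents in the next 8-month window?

28

Total count: 8 + 11 + 9 + 4 + 3 = 35.
Total exposure: 5 months.
The Gamma prior is conjugate for the Poisson rate, so λ | data ~ Gamma(7+35, 7+5) = Gamma(42, 12).
Predictive mean over an 8-month window = T·E[λ|data] = 8·42/12 = 28.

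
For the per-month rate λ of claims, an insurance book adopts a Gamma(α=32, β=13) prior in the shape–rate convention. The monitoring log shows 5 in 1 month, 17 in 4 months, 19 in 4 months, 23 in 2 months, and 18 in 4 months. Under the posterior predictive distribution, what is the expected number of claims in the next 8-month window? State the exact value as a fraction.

Total count: 5 + 17 + 19 + 23 + 18 = 82.
Total exposure: 1 + 4 + 4 + 2 + 4 = 15 months.
Conjugate update: add total count to the shape and total exposure to the rate, giving Gamma(114, 28).
Predictive mean over an 8-month window = T·E[λ|data] = 8·114/28 = 228/7.

228/7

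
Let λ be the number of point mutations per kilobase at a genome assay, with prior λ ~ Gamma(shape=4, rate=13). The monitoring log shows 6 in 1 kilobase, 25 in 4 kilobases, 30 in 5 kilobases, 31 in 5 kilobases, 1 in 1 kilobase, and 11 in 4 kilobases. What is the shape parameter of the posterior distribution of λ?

108

Total count: 6 + 25 + 30 + 31 + 1 + 11 = 104.
Total exposure: 1 + 4 + 5 + 5 + 1 + 4 = 20 kilobases.
By Gamma–Poisson conjugacy, the posterior is Gamma(α + Σx, β + Σt) = Gamma(4 + 104, 13 + 20) = Gamma(108, 33).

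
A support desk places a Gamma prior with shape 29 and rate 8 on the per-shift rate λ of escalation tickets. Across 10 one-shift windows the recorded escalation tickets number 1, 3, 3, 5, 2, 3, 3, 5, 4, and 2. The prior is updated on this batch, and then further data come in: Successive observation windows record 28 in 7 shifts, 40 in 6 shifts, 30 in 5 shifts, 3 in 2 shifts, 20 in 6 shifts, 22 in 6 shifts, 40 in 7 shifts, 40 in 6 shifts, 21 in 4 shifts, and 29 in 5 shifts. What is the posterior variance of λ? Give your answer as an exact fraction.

Total count: 1 + 3 + 3 + 5 + 2 + 3 + 3 + 5 + 4 + 2 = 31.
Total exposure: 10 shifts.
After the first batch: Gamma(29 + 31, 8 + 10) = Gamma(60, 18).
Total count: 28 + 40 + 30 + 3 + 20 + 22 + 40 + 40 + 21 + 29 = 273.
Total exposure: 7 + 6 + 5 + 2 + 6 + 6 + 7 + 6 + 4 + 5 = 54 shifts.
After the second batch: Gamma(60 + 273, 18 + 54) = Gamma(333, 72).
Posterior variance = α'/β'² = 333/5184 = 37/576.

37/576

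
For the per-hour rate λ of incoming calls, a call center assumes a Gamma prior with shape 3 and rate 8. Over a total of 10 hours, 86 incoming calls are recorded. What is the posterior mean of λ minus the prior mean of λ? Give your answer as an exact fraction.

329/72

Total count 86 over total exposure 10 hours.
Conjugate update: add total count to the shape and total exposure to the rate, giving Gamma(89, 18).
Posterior mean = 89/18 = 89/18; prior mean = 3/8 = 3/8. Difference = 89/18 − 3/8 = 329/72.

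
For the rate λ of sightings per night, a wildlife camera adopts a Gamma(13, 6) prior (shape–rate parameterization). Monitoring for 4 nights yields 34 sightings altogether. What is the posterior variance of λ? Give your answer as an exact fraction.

Total count 34 over total exposure 4 nights.
Posterior: α' = 13 + 34 = 47, β' = 6 + 4 = 10.
Posterior variance = α'/β'² = 47/100.

47/100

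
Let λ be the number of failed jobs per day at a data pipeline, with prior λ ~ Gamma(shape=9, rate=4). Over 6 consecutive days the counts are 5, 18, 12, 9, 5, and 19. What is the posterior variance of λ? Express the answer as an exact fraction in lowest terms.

Total count: 5 + 18 + 12 + 9 + 5 + 19 = 68.
Total exposure: 6 days.
By Gamma–Poisson conjugacy, the posterior is Gamma(α + Σx, β + Σt) = Gamma(9 + 68, 4 + 6) = Gamma(77, 10).
Posterior variance = α'/β'² = 77/100.

77/100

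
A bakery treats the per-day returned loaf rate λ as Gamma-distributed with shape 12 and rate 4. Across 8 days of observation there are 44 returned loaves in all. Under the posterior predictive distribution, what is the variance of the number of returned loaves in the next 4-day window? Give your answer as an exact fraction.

224/9

Total count 44 over total exposure 8 days.
By Gamma–Poisson conjugacy, the posterior is Gamma(α + Σx, β + Σt) = Gamma(12 + 44, 4 + 8) = Gamma(56, 12).
The posterior predictive for a window of length T is Negative Binomial with variance T·α'·(β'+T)/β'² = 4·56·16/144 = 224/9.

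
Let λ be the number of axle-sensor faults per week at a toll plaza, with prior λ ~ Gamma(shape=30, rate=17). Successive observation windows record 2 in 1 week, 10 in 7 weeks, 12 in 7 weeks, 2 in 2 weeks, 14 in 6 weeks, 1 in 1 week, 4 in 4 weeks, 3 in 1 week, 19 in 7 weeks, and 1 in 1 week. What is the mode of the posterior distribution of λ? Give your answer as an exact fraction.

Total count: 2 + 10 + 12 + 2 + 14 + 1 + 4 + 3 + 19 + 1 = 68.
Total exposure: 1 + 7 + 7 + 2 + 6 + 1 + 4 + 1 + 7 + 1 = 37 weeks.
Conjugate update: add total count to the shape and total exposure to the rate, giving Gamma(98, 54).
Posterior mode = (α'−1)/β' = 97/54.

97/54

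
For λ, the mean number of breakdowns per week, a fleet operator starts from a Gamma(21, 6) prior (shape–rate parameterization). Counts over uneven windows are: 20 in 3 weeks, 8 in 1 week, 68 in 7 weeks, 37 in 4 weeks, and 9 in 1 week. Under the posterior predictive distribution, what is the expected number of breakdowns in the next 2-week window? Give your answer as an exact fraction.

Total count: 20 + 8 + 68 + 37 + 9 = 142.
Total exposure: 3 + 1 + 7 + 4 + 1 = 16 weeks.
The Gamma prior is conjugate for the Poisson rate, so λ | data ~ Gamma(21+142, 6+16) = Gamma(163, 22).
Predictive mean over a 2-week window = T·E[λ|data] = 2·163/22 = 163/11.

163/11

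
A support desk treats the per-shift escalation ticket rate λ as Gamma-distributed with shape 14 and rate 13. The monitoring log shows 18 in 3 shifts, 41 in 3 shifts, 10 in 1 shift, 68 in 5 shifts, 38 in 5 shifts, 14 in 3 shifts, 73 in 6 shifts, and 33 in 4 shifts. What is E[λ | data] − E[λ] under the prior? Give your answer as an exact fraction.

3415/559

Total count: 18 + 41 + 10 + 68 + 38 + 14 + 73 + 33 = 295.
Total exposure: 3 + 3 + 1 + 5 + 5 + 3 + 6 + 4 = 30 shifts.
Posterior: α' = 14 + 295 = 309, β' = 13 + 30 = 43.
Posterior mean = 309/43 = 309/43; prior mean = 14/13 = 14/13. Difference = 309/43 − 14/13 = 3415/559.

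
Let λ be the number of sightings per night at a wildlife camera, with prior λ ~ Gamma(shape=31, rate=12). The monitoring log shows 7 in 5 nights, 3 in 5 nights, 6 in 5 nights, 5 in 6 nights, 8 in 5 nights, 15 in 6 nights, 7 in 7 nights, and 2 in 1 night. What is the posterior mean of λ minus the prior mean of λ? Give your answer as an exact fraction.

-151/156

Total count: 7 + 3 + 6 + 5 + 8 + 15 + 7 + 2 = 53.
Total exposure: 5 + 5 + 5 + 6 + 5 + 6 + 7 + 1 = 40 nights.
Gamma(α, β) with Poisson data over total exposure Σt gives posterior Gamma(α+Σx, β+Σt) = Gamma(84, 52).
Posterior mean = 84/52 = 21/13; prior mean = 31/12 = 31/12. Difference = 21/13 − 31/12 = -151/156.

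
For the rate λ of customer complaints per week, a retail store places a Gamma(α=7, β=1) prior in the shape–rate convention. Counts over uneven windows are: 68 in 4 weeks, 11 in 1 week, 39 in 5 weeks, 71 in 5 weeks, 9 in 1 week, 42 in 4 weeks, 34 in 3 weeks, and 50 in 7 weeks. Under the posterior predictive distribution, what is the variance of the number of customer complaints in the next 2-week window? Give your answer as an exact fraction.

21846/961

Total count: 68 + 11 + 39 + 71 + 9 + 42 + 34 + 50 = 324.
Total exposure: 4 + 1 + 5 + 5 + 1 + 4 + 3 + 7 = 30 weeks.
Posterior: α' = 7 + 324 = 331, β' = 1 + 30 = 31.
The posterior predictive for a window of length T is Negative Binomial with variance T·α'·(β'+T)/β'² = 2·331·33/961 = 21846/961.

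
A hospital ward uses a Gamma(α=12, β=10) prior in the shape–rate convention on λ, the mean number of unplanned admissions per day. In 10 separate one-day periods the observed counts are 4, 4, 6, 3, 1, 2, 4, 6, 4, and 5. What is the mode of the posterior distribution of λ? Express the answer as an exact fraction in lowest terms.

Total count: 4 + 4 + 6 + 3 + 1 + 2 + 4 + 6 + 4 + 5 = 39.
Total exposure: 10 days.
Posterior: α' = 12 + 39 = 51, β' = 10 + 10 = 20.
Posterior mode = (α'−1)/β' = 50/20 = 5/2.

5/2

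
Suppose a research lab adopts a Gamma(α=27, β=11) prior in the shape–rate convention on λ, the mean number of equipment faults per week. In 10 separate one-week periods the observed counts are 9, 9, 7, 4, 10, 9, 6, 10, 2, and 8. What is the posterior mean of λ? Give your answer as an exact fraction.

Total count: 9 + 9 + 7 + 4 + 10 + 9 + 6 + 10 + 2 + 8 = 74.
Total exposure: 10 weeks.
Posterior: α' = 27 + 74 = 101, β' = 11 + 10 = 21.
Posterior mean = α'/β' = 101/21.

101/21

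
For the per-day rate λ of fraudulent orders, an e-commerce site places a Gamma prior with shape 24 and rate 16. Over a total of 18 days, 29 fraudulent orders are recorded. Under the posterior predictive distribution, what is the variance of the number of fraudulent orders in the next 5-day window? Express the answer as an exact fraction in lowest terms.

10335/1156

Total count 29 over total exposure 18 days.
The Gamma prior is conjugate for the Poisson rate, so λ | data ~ Gamma(24+29, 16+18) = Gamma(53, 34).
The posterior predictive for a window of length T is Negative Binomial with variance T·α'·(β'+T)/β'² = 5·53·39/1156 = 10335/1156.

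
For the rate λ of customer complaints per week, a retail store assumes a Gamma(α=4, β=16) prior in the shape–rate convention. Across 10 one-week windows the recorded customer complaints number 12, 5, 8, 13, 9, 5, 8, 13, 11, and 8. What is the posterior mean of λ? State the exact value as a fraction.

Total count: 12 + 5 + 8 + 13 + 9 + 5 + 8 + 13 + 11 + 8 = 92.
Total exposure: 10 weeks.
Conjugate update: add total count to the shape and total exposure to the rate, giving Gamma(96, 26).
Posterior mean = α'/β' = 96/26 = 48/13.

48/13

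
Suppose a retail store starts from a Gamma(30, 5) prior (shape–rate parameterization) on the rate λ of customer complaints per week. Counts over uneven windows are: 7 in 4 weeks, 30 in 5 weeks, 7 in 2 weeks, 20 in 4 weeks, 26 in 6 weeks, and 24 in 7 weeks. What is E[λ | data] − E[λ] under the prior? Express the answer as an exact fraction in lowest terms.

-18/11

Total count: 7 + 30 + 7 + 20 + 26 + 24 = 114.
Total exposure: 4 + 5 + 2 + 4 + 6 + 7 = 28 weeks.
Posterior: α' = 30 + 114 = 144, β' = 5 + 28 = 33.
Posterior mean = 144/33 = 48/11; prior mean = 30/5 = 6. Difference = 48/11 − 6 = -18/11.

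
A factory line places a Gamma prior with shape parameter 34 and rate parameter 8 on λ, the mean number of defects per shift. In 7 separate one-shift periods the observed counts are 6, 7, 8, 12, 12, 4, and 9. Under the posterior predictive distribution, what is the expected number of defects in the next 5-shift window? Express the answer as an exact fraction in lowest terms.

92/3

Total count: 6 + 7 + 8 + 12 + 12 + 4 + 9 = 58.
Total exposure: 7 shifts.
Posterior: α' = 34 + 58 = 92, β' = 8 + 7 = 15.
Predictive mean over a 5-shift window = T·E[λ|data] = 5·92/15 = 92/3.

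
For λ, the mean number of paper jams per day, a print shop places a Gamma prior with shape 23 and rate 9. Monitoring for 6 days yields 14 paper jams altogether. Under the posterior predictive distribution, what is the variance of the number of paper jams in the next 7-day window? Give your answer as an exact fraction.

Total count 14 over total exposure 6 days.
By Gamma–Poisson conjugacy, the posterior is Gamma(α + Σx, β + Σt) = Gamma(23 + 14, 9 + 6) = Gamma(37, 15).
The posterior predictive for a window of length T is Negative Binomial with variance T·α'·(β'+T)/β'² = 7·37·22/225 = 5698/225.

5698/225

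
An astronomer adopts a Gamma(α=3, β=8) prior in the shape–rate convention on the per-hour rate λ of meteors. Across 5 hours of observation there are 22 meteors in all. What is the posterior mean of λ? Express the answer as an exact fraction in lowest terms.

Total count 22 over total exposure 5 hours.
The Gamma prior is conjugate for the Poisson rate, so λ | data ~ Gamma(3+22, 8+5) = Gamma(25, 13).
Posterior mean = α'/β' = 25/13.

25/13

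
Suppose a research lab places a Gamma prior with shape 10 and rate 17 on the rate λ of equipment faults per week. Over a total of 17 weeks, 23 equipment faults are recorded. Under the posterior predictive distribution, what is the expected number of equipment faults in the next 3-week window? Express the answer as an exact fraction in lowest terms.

99/34

Total count 23 over total exposure 17 weeks.
Posterior: α' = 10 + 23 = 33, β' = 17 + 17 = 34.
Predictive mean over a 3-week window = T·E[λ|data] = 3·33/34 = 99/34.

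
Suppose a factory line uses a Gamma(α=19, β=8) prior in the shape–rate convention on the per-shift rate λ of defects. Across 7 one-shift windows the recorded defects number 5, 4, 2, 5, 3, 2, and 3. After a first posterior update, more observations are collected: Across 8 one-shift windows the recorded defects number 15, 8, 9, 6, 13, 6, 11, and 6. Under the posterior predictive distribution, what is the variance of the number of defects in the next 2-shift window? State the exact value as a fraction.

Total count: 5 + 4 + 2 + 5 + 3 + 2 + 3 = 24.
Total exposure: 7 shifts.
After the first batch: Gamma(19 + 24, 8 + 7) = Gamma(43, 15).
Total count: 15 + 8 + 9 + 6 + 13 + 6 + 11 + 6 = 74.
Total exposure: 8 shifts.
After the second batch: Gamma(43 + 74, 15 + 8) = Gamma(117, 23).
The posterior predictive for a window of length T is Negative Binomial with variance T·α'·(β'+T)/β'² = 2·117·25/529 = 5850/529.

5850/529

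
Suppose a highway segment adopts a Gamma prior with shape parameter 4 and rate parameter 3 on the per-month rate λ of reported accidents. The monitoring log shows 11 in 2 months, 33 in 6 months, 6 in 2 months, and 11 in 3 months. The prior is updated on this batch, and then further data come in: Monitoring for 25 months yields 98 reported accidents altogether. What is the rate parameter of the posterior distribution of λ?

Total count: 11 + 33 + 6 + 11 = 61.
Total exposure: 2 + 6 + 2 + 3 = 13 months.
After the first batch: Gamma(4 + 61, 3 + 13) = Gamma(65, 16).
Total count 98 over total exposure 25 months.
After the second batch: Gamma(65 + 98, 16 + 25) = Gamma(163, 41).

41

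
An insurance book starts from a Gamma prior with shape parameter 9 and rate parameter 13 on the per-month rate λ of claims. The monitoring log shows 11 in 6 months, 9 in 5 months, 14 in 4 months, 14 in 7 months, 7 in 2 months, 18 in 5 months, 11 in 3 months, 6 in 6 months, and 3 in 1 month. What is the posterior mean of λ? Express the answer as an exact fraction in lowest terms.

Total count: 11 + 9 + 14 + 14 + 7 + 18 + 11 + 6 + 3 = 93.
Total exposure: 6 + 5 + 4 + 7 + 2 + 5 + 3 + 6 + 1 = 39 months.
Posterior: α' = 9 + 93 = 102, β' = 13 + 39 = 52.
Posterior mean = α'/β' = 102/52 = 51/26.

51/26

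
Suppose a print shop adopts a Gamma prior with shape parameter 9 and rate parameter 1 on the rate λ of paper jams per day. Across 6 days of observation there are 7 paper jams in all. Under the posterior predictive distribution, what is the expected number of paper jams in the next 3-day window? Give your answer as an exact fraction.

48/7

Total count 7 over total exposure 6 days.
Posterior: α' = 9 + 7 = 16, β' = 1 + 6 = 7.
Predictive mean over a 3-day window = T·E[λ|data] = 3·16/7 = 48/7.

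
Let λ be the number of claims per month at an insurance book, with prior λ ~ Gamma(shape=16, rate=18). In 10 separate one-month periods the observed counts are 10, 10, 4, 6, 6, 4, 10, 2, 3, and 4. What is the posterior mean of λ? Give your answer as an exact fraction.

Total count: 10 + 10 + 4 + 6 + 6 + 4 + 10 + 2 + 3 + 4 = 59.
Total exposure: 10 months.
The Gamma prior is conjugate for the Poisson rate, so λ | data ~ Gamma(16+59, 18+10) = Gamma(75, 28).
Posterior mean = α'/β' = 75/28.

75/28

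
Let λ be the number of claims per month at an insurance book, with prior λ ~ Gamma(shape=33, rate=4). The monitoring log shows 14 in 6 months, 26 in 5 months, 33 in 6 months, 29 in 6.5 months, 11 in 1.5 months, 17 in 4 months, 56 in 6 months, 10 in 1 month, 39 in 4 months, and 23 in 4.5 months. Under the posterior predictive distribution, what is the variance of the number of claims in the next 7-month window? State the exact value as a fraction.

4662/97

Total count: 14 + 26 + 33 + 29 + 11 + 17 + 56 + 10 + 39 + 23 = 258.
Total exposure: 6 + 5 + 6 + 6.5 + 1.5 + 4 + 6 + 1 + 4 + 4.5 = 44.5 months.
Posterior: α' = 33 + 258 = 291, β' = 4 + 44.5 = 97/2.
The posterior predictive for a window of length T is Negative Binomial with variance T·α'·(β'+T)/β'² = 7·291·(111/2)/(9409/4) = 4662/97.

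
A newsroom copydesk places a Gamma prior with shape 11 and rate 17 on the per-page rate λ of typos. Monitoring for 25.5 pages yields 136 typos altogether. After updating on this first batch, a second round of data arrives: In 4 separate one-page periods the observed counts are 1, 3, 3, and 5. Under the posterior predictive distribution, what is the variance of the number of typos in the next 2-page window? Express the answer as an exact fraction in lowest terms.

Total count 136 over total exposure 25.5 pages.
After the first batch: Gamma(11 + 136, 17 + 25.5) = Gamma(147, 85/2).
Total count: 1 + 3 + 3 + 5 = 12.
Total exposure: 4 pages.
After the second batch: Gamma(147 + 12, 85/2 + 4) = Gamma(159, 93/2).
The posterior predictive for a window of length T is Negative Binomial with variance T·α'·(β'+T)/β'² = 2·159·(97/2)/(8649/4) = 20564/2883.

20564/2883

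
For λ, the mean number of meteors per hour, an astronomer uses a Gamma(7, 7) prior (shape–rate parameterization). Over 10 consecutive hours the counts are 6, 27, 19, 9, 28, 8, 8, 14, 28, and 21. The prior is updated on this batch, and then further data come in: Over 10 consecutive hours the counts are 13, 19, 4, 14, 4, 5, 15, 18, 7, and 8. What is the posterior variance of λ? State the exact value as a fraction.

Total count: 6 + 27 + 19 + 9 + 28 + 8 + 8 + 14 + 28 + 21 = 168.
Total exposure: 10 hours.
After the first batch: Gamma(7 + 168, 7 + 10) = Gamma(175, 17).
Total count: 13 + 19 + 4 + 14 + 4 + 5 + 15 + 18 + 7 + 8 = 107.
Total exposure: 10 hours.
After the second batch: Gamma(175 + 107, 17 + 10) = Gamma(282, 27).
Posterior variance = α'/β'² = 282/729 = 94/243.

94/243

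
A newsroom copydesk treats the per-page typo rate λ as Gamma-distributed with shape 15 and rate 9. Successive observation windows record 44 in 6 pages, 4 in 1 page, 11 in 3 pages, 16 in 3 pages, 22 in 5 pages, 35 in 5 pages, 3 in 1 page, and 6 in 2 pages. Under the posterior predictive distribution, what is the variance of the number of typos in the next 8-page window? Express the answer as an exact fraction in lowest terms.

53664/1225

Total count: 44 + 4 + 11 + 16 + 22 + 35 + 3 + 6 = 141.
Total exposure: 6 + 1 + 3 + 3 + 5 + 5 + 1 + 2 = 26 pages.
Conjugate update: add total count to the shape and total exposure to the rate, giving Gamma(156, 35).
The posterior predictive for a window of length T is Negative Binomial with variance T·α'·(β'+T)/β'² = 8·156·43/1225 = 53664/1225.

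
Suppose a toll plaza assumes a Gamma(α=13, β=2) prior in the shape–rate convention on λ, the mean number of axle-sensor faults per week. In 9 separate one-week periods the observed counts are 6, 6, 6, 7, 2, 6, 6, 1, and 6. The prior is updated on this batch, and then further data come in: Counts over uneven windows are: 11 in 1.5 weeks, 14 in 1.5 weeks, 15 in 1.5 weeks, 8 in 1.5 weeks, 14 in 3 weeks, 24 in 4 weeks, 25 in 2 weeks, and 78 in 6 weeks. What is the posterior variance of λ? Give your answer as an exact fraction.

31/128

Total count: 6 + 6 + 6 + 7 + 2 + 6 + 6 + 1 + 6 = 46.
Total exposure: 9 weeks.
After the first batch: Gamma(13 + 46, 2 + 9) = Gamma(59, 11).
Total count: 11 + 14 + 15 + 8 + 14 + 24 + 25 + 78 = 189.
Total exposure: 1.5 + 1.5 + 1.5 + 1.5 + 3 + 4 + 2 + 6 = 21 weeks.
After the second batch: Gamma(59 + 189, 11 + 21) = Gamma(248, 32).
Posterior variance = α'/β'² = 248/1024 = 31/128.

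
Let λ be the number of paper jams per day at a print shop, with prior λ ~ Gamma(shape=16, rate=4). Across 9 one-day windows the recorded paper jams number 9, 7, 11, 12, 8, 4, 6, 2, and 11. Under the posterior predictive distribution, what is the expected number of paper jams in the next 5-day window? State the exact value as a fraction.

Total count: 9 + 7 + 11 + 12 + 8 + 4 + 6 + 2 + 11 = 70.
Total exposure: 9 days.
Posterior: α' = 16 + 70 = 86, β' = 4 + 9 = 13.
Predictive mean over a 5-day window = T·E[λ|data] = 5·86/13 = 430/13.

430/13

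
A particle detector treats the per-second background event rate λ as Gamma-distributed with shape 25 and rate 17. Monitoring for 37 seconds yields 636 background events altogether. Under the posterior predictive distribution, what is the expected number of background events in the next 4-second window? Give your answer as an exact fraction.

Total count 636 over total exposure 37 seconds.
Gamma(α, β) with Poisson data over total exposure Σt gives posterior Gamma(α+Σx, β+Σt) = Gamma(661, 54).
Predictive mean over a 4-second window = T·E[λ|data] = 4·661/54 = 1322/27.

1322/27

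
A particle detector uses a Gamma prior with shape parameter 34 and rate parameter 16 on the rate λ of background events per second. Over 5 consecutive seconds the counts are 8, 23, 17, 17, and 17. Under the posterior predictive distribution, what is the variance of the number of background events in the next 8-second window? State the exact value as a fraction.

26912/441

Total count: 8 + 23 + 17 + 17 + 17 = 82.
Total exposure: 5 seconds.
Posterior: α' = 34 + 82 = 116, β' = 16 + 5 = 21.
The posterior predictive for a window of length T is Negative Binomial with variance T·α'·(β'+T)/β'² = 8·116·29/441 = 26912/441.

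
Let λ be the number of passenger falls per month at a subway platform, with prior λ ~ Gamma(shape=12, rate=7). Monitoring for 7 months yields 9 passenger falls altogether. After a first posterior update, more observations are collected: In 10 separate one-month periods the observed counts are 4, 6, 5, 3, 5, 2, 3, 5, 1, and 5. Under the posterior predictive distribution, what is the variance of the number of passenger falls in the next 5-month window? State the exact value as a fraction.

Total count 9 over total exposure 7 months.
After the first batch: Gamma(12 + 9, 7 + 7) = Gamma(21, 14).
Total count: 4 + 6 + 5 + 3 + 5 + 2 + 3 + 5 + 1 + 5 = 39.
Total exposure: 10 months.
After the second batch: Gamma(21 + 39, 14 + 10) = Gamma(60, 24).
The posterior predictive for a window of length T is Negative Binomial with variance T·α'·(β'+T)/β'² = 5·60·29/576 = 725/48.

725/48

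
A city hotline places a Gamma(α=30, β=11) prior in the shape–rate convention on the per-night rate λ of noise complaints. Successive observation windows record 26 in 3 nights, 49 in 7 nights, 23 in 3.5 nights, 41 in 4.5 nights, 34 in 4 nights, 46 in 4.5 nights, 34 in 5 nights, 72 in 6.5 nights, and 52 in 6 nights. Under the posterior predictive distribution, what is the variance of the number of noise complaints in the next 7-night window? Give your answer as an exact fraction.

16058/275

Total count: 26 + 49 + 23 + 41 + 34 + 46 + 34 + 72 + 52 = 377.
Total exposure: 3 + 7 + 3.5 + 4.5 + 4 + 4.5 + 5 + 6.5 + 6 = 44 nights.
Gamma(α, β) with Poisson data over total exposure Σt gives posterior Gamma(α+Σx, β+Σt) = Gamma(407, 55).
The posterior predictive for a window of length T is Negative Binomial with variance T·α'·(β'+T)/β'² = 7·407·62/3025 = 16058/275.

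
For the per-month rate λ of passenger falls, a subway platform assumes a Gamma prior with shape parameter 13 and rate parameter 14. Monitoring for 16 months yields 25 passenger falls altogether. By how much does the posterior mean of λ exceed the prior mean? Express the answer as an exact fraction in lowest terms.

71/210

Total count 25 over total exposure 16 months.
Conjugate update: add total count to the shape and total exposure to the rate, giving Gamma(38, 30).
Posterior mean = 38/30 = 19/15; prior mean = 13/14 = 13/14. Difference = 19/15 − 13/14 = 71/210.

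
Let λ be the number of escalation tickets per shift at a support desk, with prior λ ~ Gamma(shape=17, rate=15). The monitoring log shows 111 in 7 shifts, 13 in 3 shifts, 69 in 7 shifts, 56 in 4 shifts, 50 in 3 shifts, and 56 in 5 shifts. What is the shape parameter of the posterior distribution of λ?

Total count: 111 + 13 + 69 + 56 + 50 + 56 = 355.
Total exposure: 7 + 3 + 7 + 4 + 3 + 5 = 29 shifts.
The Gamma prior is conjugate for the Poisson rate, so λ | data ~ Gamma(17+355, 15+29) = Gamma(372, 44).

372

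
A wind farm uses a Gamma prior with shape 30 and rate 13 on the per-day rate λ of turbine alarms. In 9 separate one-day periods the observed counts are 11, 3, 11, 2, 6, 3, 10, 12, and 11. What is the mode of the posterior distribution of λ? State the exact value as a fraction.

Total count: 11 + 3 + 11 + 2 + 6 + 3 + 10 + 12 + 11 = 69.
Total exposure: 9 days.
The Gamma prior is conjugate for the Poisson rate, so λ | data ~ Gamma(30+69, 13+9) = Gamma(99, 22).
Posterior mode = (α'−1)/β' = 98/22 = 49/11.

49/11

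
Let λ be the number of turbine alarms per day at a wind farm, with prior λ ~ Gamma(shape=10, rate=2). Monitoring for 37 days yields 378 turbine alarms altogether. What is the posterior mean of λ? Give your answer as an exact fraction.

Total count 378 over total exposure 37 days.
Posterior: α' = 10 + 378 = 388, β' = 2 + 37 = 39.
Posterior mean = α'/β' = 388/39.

388/39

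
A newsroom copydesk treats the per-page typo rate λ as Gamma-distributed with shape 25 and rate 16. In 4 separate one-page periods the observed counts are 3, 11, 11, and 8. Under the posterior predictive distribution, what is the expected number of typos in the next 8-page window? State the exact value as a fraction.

Total count: 3 + 11 + 11 + 8 = 33.
Total exposure: 4 pages.
By Gamma–Poisson conjugacy, the posterior is Gamma(α + Σx, β + Σt) = Gamma(25 + 33, 16 + 4) = Gamma(58, 20).
Predictive mean over an 8-page window = T·E[λ|data] = 8·58/20 = 116/5.

116/5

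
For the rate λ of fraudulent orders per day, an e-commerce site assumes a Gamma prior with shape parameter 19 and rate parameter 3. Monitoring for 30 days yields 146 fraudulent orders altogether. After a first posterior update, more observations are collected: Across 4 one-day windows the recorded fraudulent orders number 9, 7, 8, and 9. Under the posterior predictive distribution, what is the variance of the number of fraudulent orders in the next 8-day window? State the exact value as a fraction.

Total count 146 over total exposure 30 days.
After the first batch: Gamma(19 + 146, 3 + 30) = Gamma(165, 33).
Total count: 9 + 7 + 8 + 9 = 33.
Total exposure: 4 days.
After the second batch: Gamma(165 + 33, 33 + 4) = Gamma(198, 37).
The posterior predictive for a window of length T is Negative Binomial with variance T·α'·(β'+T)/β'² = 8·198·45/1369 = 71280/1369.

71280/1369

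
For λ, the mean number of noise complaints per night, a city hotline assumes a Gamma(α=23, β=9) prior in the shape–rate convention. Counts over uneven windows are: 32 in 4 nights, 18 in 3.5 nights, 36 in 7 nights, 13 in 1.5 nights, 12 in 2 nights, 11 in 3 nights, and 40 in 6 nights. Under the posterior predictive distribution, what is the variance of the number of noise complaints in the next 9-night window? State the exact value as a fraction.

Total count: 32 + 18 + 36 + 13 + 12 + 11 + 40 = 162.
Total exposure: 4 + 3.5 + 7 + 1.5 + 2 + 3 + 6 = 27 nights.
By Gamma–Poisson conjugacy, the posterior is Gamma(α + Σx, β + Σt) = Gamma(23 + 162, 9 + 27) = Gamma(185, 36).
The posterior predictive for a window of length T is Negative Binomial with variance T·α'·(β'+T)/β'² = 9·185·45/1296 = 925/16.

925/16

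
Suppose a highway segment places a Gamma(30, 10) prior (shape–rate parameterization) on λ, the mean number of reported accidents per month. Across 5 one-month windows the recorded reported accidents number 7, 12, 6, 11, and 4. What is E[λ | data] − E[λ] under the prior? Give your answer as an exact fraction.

5/3

Total count: 7 + 12 + 6 + 11 + 4 = 40.
Total exposure: 5 months.
Conjugate update: add total count to the shape and total exposure to the rate, giving Gamma(70, 15).
Posterior mean = 70/15 = 14/3; prior mean = 30/10 = 3. Difference = 14/3 − 3 = 5/3.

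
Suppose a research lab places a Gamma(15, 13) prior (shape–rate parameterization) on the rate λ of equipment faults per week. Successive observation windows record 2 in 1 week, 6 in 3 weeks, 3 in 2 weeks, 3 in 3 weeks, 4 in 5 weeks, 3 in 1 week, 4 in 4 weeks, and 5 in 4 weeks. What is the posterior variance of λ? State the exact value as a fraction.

5/144

Total count: 2 + 6 + 3 + 3 + 4 + 3 + 4 + 5 = 30.
Total exposure: 1 + 3 + 2 + 3 + 5 + 1 + 4 + 4 = 23 weeks.
Conjugate update: add total count to the shape and total exposure to the rate, giving Gamma(45, 36).
Posterior variance = α'/β'² = 45/1296 = 5/144.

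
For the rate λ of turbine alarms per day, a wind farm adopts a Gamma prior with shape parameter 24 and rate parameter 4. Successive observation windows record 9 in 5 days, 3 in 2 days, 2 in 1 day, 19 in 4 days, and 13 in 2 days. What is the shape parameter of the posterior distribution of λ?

Total count: 9 + 3 + 2 + 19 + 13 = 46.
Total exposure: 5 + 2 + 1 + 4 + 2 = 14 days.
The Gamma prior is conjugate for the Poisson rate, so λ | data ~ Gamma(24+46, 4+14) = Gamma(70, 18).

70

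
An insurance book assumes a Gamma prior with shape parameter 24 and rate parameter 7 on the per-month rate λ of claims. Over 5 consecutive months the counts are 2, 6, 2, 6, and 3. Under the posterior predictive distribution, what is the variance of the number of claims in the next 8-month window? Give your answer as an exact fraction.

Total count: 2 + 6 + 2 + 6 + 3 = 19.
Total exposure: 5 months.
Gamma(α, β) with Poisson data over total exposure Σt gives posterior Gamma(α+Σx, β+Σt) = Gamma(43, 12).
The posterior predictive for a window of length T is Negative Binomial with variance T·α'·(β'+T)/β'² = 8·43·20/144 = 430/9.

430/9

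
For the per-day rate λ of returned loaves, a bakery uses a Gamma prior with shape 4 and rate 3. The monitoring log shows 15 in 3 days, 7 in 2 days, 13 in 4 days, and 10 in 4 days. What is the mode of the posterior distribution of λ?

Total count: 15 + 7 + 13 + 10 = 45.
Total exposure: 3 + 2 + 4 + 4 = 13 days.
By Gamma–Poisson conjugacy, the posterior is Gamma(α + Σx, β + Σt) = Gamma(4 + 45, 3 + 13) = Gamma(49, 16).
Posterior mode = (α'−1)/β' = 48/16 = 3.

3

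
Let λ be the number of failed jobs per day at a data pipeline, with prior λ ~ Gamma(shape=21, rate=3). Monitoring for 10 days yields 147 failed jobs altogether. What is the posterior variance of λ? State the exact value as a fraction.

168/169

Total count 147 over total exposure 10 days.
The Gamma prior is conjugate for the Poisson rate, so λ | data ~ Gamma(21+147, 3+10) = Gamma(168, 13).
Posterior variance = α'/β'² = 168/169.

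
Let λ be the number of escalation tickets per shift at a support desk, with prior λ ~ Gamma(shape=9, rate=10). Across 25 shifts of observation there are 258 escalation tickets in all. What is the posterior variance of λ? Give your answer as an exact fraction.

267/1225

Total count 258 over total exposure 25 shifts.
The Gamma prior is conjugate for the Poisson rate, so λ | data ~ Gamma(9+258, 10+25) = Gamma(267, 35).
Posterior variance = α'/β'² = 267/1225.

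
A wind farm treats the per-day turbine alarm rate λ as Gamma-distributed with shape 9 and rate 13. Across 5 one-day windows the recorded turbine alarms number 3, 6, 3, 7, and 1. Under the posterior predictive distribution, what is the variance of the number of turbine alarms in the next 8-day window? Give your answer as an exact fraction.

1508/81

Total count: 3 + 6 + 3 + 7 + 1 = 20.
Total exposure: 5 days.
Gamma(α, β) with Poisson data over total exposure Σt gives posterior Gamma(α+Σx, β+Σt) = Gamma(29, 18).
The posterior predictive for a window of length T is Negative Binomial with variance T·α'·(β'+T)/β'² = 8·29·26/324 = 1508/81.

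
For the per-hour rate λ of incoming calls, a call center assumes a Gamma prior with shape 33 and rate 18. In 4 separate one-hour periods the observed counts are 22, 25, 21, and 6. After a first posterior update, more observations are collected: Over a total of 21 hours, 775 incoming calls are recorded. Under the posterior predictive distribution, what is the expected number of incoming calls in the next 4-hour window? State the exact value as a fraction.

Total count: 22 + 25 + 21 + 6 = 74.
Total exposure: 4 hours.
After the first batch: Gamma(33 + 74, 18 + 4) = Gamma(107, 22).
Total count 775 over total exposure 21 hours.
After the second batch: Gamma(107 + 775, 22 + 21) = Gamma(882, 43).
Predictive mean over a 4-hour window = T·E[λ|data] = 4·882/43 = 3528/43.

3528/43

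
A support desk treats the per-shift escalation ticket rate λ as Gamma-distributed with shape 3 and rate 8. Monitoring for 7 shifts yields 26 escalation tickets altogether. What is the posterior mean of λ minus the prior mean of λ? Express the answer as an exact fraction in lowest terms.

Total count 26 over total exposure 7 shifts.
Posterior: α' = 3 + 26 = 29, β' = 8 + 7 = 15.
Posterior mean = 29/15 = 29/15; prior mean = 3/8 = 3/8. Difference = 29/15 − 3/8 = 187/120.

187/120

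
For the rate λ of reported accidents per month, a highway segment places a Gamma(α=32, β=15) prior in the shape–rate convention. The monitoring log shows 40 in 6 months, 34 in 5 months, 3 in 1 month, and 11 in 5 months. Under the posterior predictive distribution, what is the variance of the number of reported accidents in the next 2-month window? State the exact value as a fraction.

Total count: 40 + 34 + 3 + 11 = 88.
Total exposure: 6 + 5 + 1 + 5 = 17 months.
Posterior: α' = 32 + 88 = 120, β' = 15 + 17 = 32.
The posterior predictive for a window of length T is Negative Binomial with variance T·α'·(β'+T)/β'² = 2·120·34/1024 = 255/32.

255/32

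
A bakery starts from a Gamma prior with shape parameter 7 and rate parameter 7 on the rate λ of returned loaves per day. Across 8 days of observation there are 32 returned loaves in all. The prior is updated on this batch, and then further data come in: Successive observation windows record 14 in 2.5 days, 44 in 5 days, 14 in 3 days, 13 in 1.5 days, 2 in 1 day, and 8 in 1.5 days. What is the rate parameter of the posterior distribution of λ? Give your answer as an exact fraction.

Total count 32 over total exposure 8 days.
After the first batch: Gamma(7 + 32, 7 + 8) = Gamma(39, 15).
Total count: 14 + 44 + 14 + 13 + 2 + 8 = 95.
Total exposure: 2.5 + 5 + 3 + 1.5 + 1 + 1.5 = 14.5 days.
After the second batch: Gamma(39 + 95, 15 + 14.5) = Gamma(134, 59/2).

59/2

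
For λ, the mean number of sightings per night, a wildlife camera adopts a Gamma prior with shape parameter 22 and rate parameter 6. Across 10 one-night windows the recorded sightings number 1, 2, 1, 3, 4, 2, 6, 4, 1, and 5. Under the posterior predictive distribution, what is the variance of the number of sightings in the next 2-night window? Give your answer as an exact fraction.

Total count: 1 + 2 + 1 + 3 + 4 + 2 + 6 + 4 + 1 + 5 = 29.
Total exposure: 10 nights.
By Gamma–Poisson conjugacy, the posterior is Gamma(α + Σx, β + Σt) = Gamma(22 + 29, 6 + 10) = Gamma(51, 16).
The posterior predictive for a window of length T is Negative Binomial with variance T·α'·(β'+T)/β'² = 2·51·18/256 = 459/64.

459/64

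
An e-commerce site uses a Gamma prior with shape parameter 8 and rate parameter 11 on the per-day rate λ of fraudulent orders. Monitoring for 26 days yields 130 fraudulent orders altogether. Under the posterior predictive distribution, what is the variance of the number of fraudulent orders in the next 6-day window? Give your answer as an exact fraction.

35604/1369

Total count 130 over total exposure 26 days.
Gamma(α, β) with Poisson data over total exposure Σt gives posterior Gamma(α+Σx, β+Σt) = Gamma(138, 37).
The posterior predictive for a window of length T is Negative Binomial with variance T·α'·(β'+T)/β'² = 6·138·43/1369 = 35604/1369.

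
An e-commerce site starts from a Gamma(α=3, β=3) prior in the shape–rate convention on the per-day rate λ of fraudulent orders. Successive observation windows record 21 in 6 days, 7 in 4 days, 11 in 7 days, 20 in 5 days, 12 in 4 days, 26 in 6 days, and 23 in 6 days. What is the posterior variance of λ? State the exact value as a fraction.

3/41

Total count: 21 + 7 + 11 + 20 + 12 + 26 + 23 = 120.
Total exposure: 6 + 4 + 7 + 5 + 4 + 6 + 6 = 38 days.
Conjugate update: add total count to the shape and total exposure to the rate, giving Gamma(123, 41).
Posterior variance = α'/β'² = 123/1681 = 3/41.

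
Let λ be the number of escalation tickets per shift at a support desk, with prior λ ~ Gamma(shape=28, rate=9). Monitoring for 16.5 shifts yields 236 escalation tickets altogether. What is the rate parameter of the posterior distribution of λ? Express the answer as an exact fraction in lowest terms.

51/2

Total count 236 over total exposure 16.5 shifts.
Conjugate update: add total count to the shape and total exposure to the rate, giving Gamma(264, 51/2).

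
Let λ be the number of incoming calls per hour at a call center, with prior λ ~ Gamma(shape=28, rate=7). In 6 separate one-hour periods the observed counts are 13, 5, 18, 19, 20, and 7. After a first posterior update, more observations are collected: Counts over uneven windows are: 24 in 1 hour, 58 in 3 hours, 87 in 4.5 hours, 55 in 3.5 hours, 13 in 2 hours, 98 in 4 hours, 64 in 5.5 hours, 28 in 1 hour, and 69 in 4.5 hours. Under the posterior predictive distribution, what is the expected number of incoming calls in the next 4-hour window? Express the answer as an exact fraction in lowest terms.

Total count: 13 + 5 + 18 + 19 + 20 + 7 = 82.
Total exposure: 6 hours.
After the first batch: Gamma(28 + 82, 7 + 6) = Gamma(110, 13).
Total count: 24 + 58 + 87 + 55 + 13 + 98 + 64 + 28 + 69 = 496.
Total exposure: 1 + 3 + 4.5 + 3.5 + 2 + 4 + 5.5 + 1 + 4.5 = 29 hours.
After the second batch: Gamma(110 + 496, 13 + 29) = Gamma(606, 42).
Predictive mean over a 4-hour window = T·E[λ|data] = 4·606/42 = 404/7.

404/7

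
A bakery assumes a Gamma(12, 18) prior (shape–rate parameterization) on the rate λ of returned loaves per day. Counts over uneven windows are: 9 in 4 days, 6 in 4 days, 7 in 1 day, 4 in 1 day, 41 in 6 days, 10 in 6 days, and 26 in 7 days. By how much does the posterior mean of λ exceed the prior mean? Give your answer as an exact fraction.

251/141

Total count: 9 + 6 + 7 + 4 + 41 + 10 + 26 = 103.
Total exposure: 4 + 4 + 1 + 1 + 6 + 6 + 7 = 29 days.
The Gamma prior is conjugate for the Poisson rate, so λ | data ~ Gamma(12+103, 18+29) = Gamma(115, 47).
Posterior mean = 115/47 = 115/47; prior mean = 12/18 = 2/3. Difference = 115/47 − 2/3 = 251/141.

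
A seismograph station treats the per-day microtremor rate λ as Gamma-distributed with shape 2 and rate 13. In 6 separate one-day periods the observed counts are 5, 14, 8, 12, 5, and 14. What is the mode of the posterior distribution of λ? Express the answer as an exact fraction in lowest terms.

59/19

Total count: 5 + 14 + 8 + 12 + 5 + 14 = 58.
Total exposure: 6 days.
Posterior: α' = 2 + 58 = 60, β' = 13 + 6 = 19.
Posterior mode = (α'−1)/β' = 59/19.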